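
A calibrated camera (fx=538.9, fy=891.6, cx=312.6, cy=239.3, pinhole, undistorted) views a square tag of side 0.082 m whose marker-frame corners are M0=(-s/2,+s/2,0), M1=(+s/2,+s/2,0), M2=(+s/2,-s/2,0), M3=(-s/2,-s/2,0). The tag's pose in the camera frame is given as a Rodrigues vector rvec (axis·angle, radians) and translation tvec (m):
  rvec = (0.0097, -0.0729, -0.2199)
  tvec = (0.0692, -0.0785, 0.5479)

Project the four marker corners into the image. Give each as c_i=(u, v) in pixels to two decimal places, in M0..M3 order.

c0=(350.34, 191.04) c1=(427.92, 162.61) c2=(410.74, 32.71) c3=(332.77, 59.82)

Intrinsics K: fx=538.9, fy=891.6, cx=312.6, cy=239.3
Marker side s = 0.082 m; corners in marker frame (Z=0):
  M0 = (-0.0410, +0.0410, 0)
  M1 = (+0.0410, +0.0410, 0)
  M2 = (+0.0410, -0.0410, 0)
  M3 = (-0.0410, -0.0410, 0)
rvec = (0.0097, -0.0729, -0.2199), |rvec| = θ = 0.23187 rad = 13.285°
Rodrigues: sinθ=0.22980, 1−cosθ=0.02676; R = I + sinθ·[k]× + (1−cosθ)·[k]×²:
    [+0.97328 +0.21758 -0.07331]
    [-0.21829 +0.97588 -0.00163]
    [+0.07119 +0.01759 +0.99731]
t = (0.0692, -0.0785, 0.5479) m
M0: Pc = R·M0+t = (+0.03822, -0.02954, +0.54570); u = 538.9·(+0.03822)/0.54570 + 312.6 = 350.3398, v = 891.6·(-0.02954)/0.54570 + 239.3 = 191.0375
M1: Pc = R·M1+t = (+0.11803, -0.04744, +0.55154); u = 538.9·(+0.11803)/0.55154 + 312.6 = 427.9207, v = 891.6·(-0.04744)/0.55154 + 239.3 = 162.6125
M2: Pc = R·M2+t = (+0.10018, -0.12746, +0.55010); u = 538.9·(+0.10018)/0.55010 + 312.6 = 410.7445, v = 891.6·(-0.12746)/0.55010 + 239.3 = 32.7107
M3: Pc = R·M3+t = (+0.02037, -0.10956, +0.54426); u = 538.9·(+0.02037)/0.54426 + 312.6 = 332.7738, v = 891.6·(-0.10956)/0.54426 + 239.3 = 59.8178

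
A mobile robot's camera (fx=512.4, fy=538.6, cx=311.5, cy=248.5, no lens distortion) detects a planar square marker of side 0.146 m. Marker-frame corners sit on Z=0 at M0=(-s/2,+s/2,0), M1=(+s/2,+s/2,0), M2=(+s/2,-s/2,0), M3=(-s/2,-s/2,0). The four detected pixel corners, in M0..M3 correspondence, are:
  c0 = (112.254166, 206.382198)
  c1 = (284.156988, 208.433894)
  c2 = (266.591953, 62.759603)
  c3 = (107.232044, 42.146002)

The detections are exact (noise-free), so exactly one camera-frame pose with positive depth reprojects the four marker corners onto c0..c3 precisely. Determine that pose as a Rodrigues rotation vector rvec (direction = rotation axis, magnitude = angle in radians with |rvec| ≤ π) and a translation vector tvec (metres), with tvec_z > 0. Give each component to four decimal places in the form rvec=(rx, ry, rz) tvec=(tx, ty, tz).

rvec=(-0.2914, -0.3995, -0.0789) tvec=(-0.1017, -0.1031, 0.4571)

Intrinsics K: fx=512.4, fy=538.6, cx=311.5, cy=248.5
Marker side s = 0.146 m; corners in marker frame (Z=0):
  M0 = (-0.0730, +0.0730, 0)
  M1 = (+0.0730, +0.0730, 0)
  M2 = (+0.0730, -0.0730, 0)
  M3 = (-0.0730, -0.0730, 0)
Detected image corners:
  c0 = (112.254166, 206.382198) px
  c1 = (284.156988, 208.433894) px
  c2 = (266.591953, 62.759603) px
  c3 = (107.232044, 42.146002) px
Planar DLT: solve 8×8 A·h = b for H (H[2,2]=1):
  H  [+1298.77238 -31.14572 +197.53627]
  H  [+192.39273 +982.29807 +127.02097]
  H  [+0.86271 -0.57751 +1.00000]
B = K⁻¹H; ‖b₁‖=2.187906, ‖b₂‖=2.187906; λ = 2/(‖b₁‖+‖b₂‖) = 0.457058, sign → tz>0 ⇒ λ=+0.457058
r₁ = λ·B[:,0] = (+0.91879,-0.01866,+0.39431); r₂ = λ·B[:,1] = (+0.13268,+0.95537,-0.26395)
r₃ = r₁×r₂ = (-0.37178,+0.29484,+0.88026); SVD([r₁ r₂ r₃]) → R = UVᵀ:
  R  [+0.91879 +0.13268 -0.37178]
  R  [-0.01866 +0.95537 +0.29484]
  R  [+0.39431 -0.26395 +0.88026]
t = (-0.10166, -0.10309, +0.45706) m
tr R = 2.754410; θ = arccos((tr R − 1)/2) = 0.500787 rad = 28.693°
axis k = ((R−Rᵀ)₃₂, (R−Rᵀ)₁₃, (R−Rᵀ)₂₁) / (2 sinθ) = (-0.581933, -0.797817, -0.157611)
rvec = θ·k = (-0.291425, -0.399536, -0.078930)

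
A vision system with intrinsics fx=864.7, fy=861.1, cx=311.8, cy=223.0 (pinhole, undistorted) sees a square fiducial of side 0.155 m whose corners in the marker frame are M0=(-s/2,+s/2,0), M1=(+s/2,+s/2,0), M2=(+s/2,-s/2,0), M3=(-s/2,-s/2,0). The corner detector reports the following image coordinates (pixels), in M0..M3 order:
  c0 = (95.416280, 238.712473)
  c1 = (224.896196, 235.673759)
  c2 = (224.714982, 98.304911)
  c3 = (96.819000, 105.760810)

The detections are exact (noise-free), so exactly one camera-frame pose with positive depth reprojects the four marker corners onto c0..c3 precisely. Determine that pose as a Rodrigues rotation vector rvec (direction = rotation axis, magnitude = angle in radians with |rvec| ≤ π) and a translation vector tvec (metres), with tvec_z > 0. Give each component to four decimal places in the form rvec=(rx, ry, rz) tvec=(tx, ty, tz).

rvec=(-0.0776, 0.2121, -0.0176) tvec=(-0.1727, -0.0612, 0.9798)

Intrinsics K: fx=864.7, fy=861.1, cx=311.8, cy=223.0
Marker side s = 0.155 m; corners in marker frame (Z=0):
  M0 = (-0.0775, +0.0775, 0)
  M1 = (+0.0775, +0.0775, 0)
  M2 = (+0.0775, -0.0775, 0)
  M3 = (-0.0775, -0.0775, 0)
Detected image corners:
  c0 = (95.416280, 238.712473) px
  c1 = (224.896196, 235.673759) px
  c2 = (224.714982, 98.304911) px
  c3 = (96.819000, 105.760810) px
Planar DLT: solve 8×8 A·h = b for H (H[2,2]=1):
  H  [+795.87933 -16.93005 +159.39653]
  H  [-70.23416 +858.12439 +169.23528]
  H  [-0.21397 -0.08042 +1.00000]
B = K⁻¹H; ‖b₁‖=1.020589, ‖b₂‖=1.020589; λ = 2/(‖b₁‖+‖b₂‖) = 0.979826, sign → tz>0 ⇒ λ=+0.979826
r₁ = λ·B[:,0] = (+0.97744,-0.02562,-0.20965); r₂ = λ·B[:,1] = (+0.00923,+0.99685,-0.07880)
r₃ = r₁×r₂ = (+0.21101,+0.07509,+0.97460); SVD([r₁ r₂ r₃]) → R = UVᵀ:
  R  [+0.97744 +0.00923 +0.21101]
  R  [-0.02562 +0.99685 +0.07509]
  R  [-0.20965 -0.07880 +0.97460]
t = (-0.17269, -0.06118, +0.97983) m
tr R = 2.948884; θ = arccos((tr R − 1)/2) = 0.226574 rad = 12.982°
axis k = ((R−Rᵀ)₃₂, (R−Rᵀ)₁₃, (R−Rᵀ)₂₁) / (2 sinθ) = (-0.342526, +0.936300, -0.077579)
rvec = θ·k = (-0.077607, +0.212141, -0.017577)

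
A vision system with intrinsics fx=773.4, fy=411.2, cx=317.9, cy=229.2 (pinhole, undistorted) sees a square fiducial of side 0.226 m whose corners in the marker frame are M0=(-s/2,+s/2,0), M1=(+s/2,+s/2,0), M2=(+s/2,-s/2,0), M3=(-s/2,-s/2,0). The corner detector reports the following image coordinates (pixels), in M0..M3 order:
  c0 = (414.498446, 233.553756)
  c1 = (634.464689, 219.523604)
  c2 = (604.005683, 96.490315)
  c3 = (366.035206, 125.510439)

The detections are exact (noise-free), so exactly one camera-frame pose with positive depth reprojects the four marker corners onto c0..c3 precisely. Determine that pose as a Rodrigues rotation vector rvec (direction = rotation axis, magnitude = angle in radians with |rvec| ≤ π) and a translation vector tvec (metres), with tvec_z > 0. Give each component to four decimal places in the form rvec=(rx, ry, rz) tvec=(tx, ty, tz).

Intrinsics K: fx=773.4, fy=411.2, cx=317.9, cy=229.2
Marker side s = 0.226 m; corners in marker frame (Z=0):
  M0 = (-0.1130, +0.1130, 0)
  M1 = (+0.1130, +0.1130, 0)
  M2 = (+0.1130, -0.1130, 0)
  M3 = (-0.1130, -0.1130, 0)
Detected image corners:
  c0 = (414.498446, 233.553756) px
  c1 = (634.464689, 219.523604) px
  c2 = (604.005683, 96.490315) px
  c3 = (366.035206, 125.510439) px
Planar DLT: solve 8×8 A·h = b for H (H[2,2]=1):
  H  [+762.13665 +395.36702 +499.33323]
  H  [-176.89391 +582.45365 +172.19596]
  H  [-0.49341 +0.43296 +1.00000]
B = K⁻¹H; ‖b₁‖=1.295941, ‖b₂‖=1.295941; λ = 2/(‖b₁‖+‖b₂‖) = 0.771640, sign → tz>0 ⇒ λ=+0.771640
r₁ = λ·B[:,0] = (+0.91690,-0.11973,-0.38073); r₂ = λ·B[:,1] = (+0.25714,+0.90679,+0.33409)
r₃ = r₁×r₂ = (+0.30524,-0.40423,+0.86222); SVD([r₁ r₂ r₃]) → R = UVᵀ:
  R  [+0.91690 +0.25714 +0.30524]
  R  [-0.11973 +0.90679 -0.40423]
  R  [-0.38073 +0.33409 +0.86222]
t = (+0.18102, -0.10697, +0.77164) m
tr R = 2.685906; θ = arccos((tr R − 1)/2) = 0.568048 rad = 32.547°
axis k = ((R−Rᵀ)₃₂, (R−Rᵀ)₁₃, (R−Rᵀ)₂₁) / (2 sinθ) = (+0.686192, +0.637540, -0.350262)
rvec = θ·k = (+0.389790, +0.362153, -0.198966)

rvec=(0.3898, 0.3622, -0.1990) tvec=(0.1810, -0.1070, 0.7716)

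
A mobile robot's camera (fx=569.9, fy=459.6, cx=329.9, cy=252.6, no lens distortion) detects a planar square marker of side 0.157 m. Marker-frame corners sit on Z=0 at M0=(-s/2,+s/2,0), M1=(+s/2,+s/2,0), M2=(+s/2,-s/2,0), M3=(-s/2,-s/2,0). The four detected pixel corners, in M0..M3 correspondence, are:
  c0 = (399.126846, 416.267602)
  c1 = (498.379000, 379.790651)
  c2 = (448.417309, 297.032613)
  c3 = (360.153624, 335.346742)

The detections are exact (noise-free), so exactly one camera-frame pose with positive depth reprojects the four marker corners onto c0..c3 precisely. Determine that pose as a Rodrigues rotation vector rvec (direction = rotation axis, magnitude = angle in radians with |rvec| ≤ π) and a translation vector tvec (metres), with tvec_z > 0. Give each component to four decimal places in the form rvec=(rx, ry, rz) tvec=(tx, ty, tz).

Intrinsics K: fx=569.9, fy=459.6, cx=329.9, cy=252.6
Marker side s = 0.157 m; corners in marker frame (Z=0):
  M0 = (-0.0785, +0.0785, 0)
  M1 = (+0.0785, +0.0785, 0)
  M2 = (+0.0785, -0.0785, 0)
  M3 = (-0.0785, -0.0785, 0)
Detected image corners:
  c0 = (399.126846, 416.267602) px
  c1 = (498.379000, 379.790651) px
  c2 = (448.417309, 297.032613) px
  c3 = (360.153624, 335.346742) px
Planar DLT: solve 8×8 A·h = b for H (H[2,2]=1):
  H  [+425.95495 +44.22658 +424.08150]
  H  [-380.52555 +321.89182 +355.90161]
  H  [-0.39786 -0.55780 +1.00000]
B = K⁻¹H; ‖b₁‖=1.218803, ‖b₂‖=1.218803; λ = 2/(‖b₁‖+‖b₂‖) = 0.820477, sign → tz>0 ⇒ λ=+0.820477
r₁ = λ·B[:,0] = (+0.80221,-0.49990,-0.32644); r₂ = λ·B[:,1] = (+0.32860,+0.82618,-0.45766)
r₃ = r₁×r₂ = (+0.49848,+0.25987,+0.82703); SVD([r₁ r₂ r₃]) → R = UVᵀ:
  R  [+0.80221 +0.32860 +0.49848]
  R  [-0.49990 +0.82618 +0.25987]
  R  [-0.32644 -0.45766 +0.82703]
t = (+0.13559, +0.18441, +0.82048) m
tr R = 2.455416; θ = arccos((tr R − 1)/2) = 0.755822 rad = 43.305°
axis k = ((R−Rᵀ)₃₂, (R−Rᵀ)₁₃, (R−Rᵀ)₂₁) / (2 sinθ) = (-0.523071, +0.601353, -0.603963)
rvec = θ·k = (-0.395348, +0.454516, -0.456489)

rvec=(-0.3953, 0.4545, -0.4565) tvec=(0.1356, 0.1844, 0.8205)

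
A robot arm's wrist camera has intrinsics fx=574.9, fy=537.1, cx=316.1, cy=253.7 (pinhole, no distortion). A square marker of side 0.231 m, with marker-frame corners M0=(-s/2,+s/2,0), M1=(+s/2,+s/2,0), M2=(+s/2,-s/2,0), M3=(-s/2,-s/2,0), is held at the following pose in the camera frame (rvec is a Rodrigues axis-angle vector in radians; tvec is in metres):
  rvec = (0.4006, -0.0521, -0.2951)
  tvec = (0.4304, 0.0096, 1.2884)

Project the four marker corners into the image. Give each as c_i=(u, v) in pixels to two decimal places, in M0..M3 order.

Intrinsics K: fx=574.9, fy=537.1, cx=316.1, cy=253.7
Marker side s = 0.231 m; corners in marker frame (Z=0):
  M0 = (-0.1155, +0.1155, 0)
  M1 = (+0.1155, +0.1155, 0)
  M2 = (+0.1155, -0.1155, 0)
  M3 = (-0.1155, -0.1155, 0)
rvec = (0.4006, -0.0521, -0.2951), |rvec| = θ = 0.50028 rad = 28.664°
Rodrigues: sinθ=0.47967, 1−cosθ=0.12255; R = I + sinθ·[k]× + (1−cosθ)·[k]×²:
    [+0.95603 +0.27272 -0.10784]
    [-0.29316 +0.87878 -0.37657]
    [-0.00793 +0.39163 +0.92009]
t = (0.4304, 0.0096, 1.2884) m
M0: Pc = R·M0+t = (+0.35148, +0.14496, +1.33455); u = 574.9·(+0.35148)/1.33455 + 316.1 = 467.5106, v = 537.1·(+0.14496)/1.33455 + 253.7 = 312.0400
M1: Pc = R·M1+t = (+0.57232, +0.07724, +1.33272); u = 574.9·(+0.57232)/1.33272 + 316.1 = 562.9847, v = 537.1·(+0.07724)/1.33272 + 253.7 = 284.8280
M2: Pc = R·M2+t = (+0.50932, -0.12576, +1.24225); u = 574.9·(+0.50932)/1.24225 + 316.1 = 551.8085, v = 537.1·(-0.12576)/1.24225 + 253.7 = 199.3267
M3: Pc = R·M3+t = (+0.28848, -0.05804, +1.24408); u = 574.9·(+0.28848)/1.24408 + 316.1 = 449.4082, v = 537.1·(-0.05804)/1.24408 + 253.7 = 228.6434

c0=(467.51, 312.04) c1=(562.98, 284.83) c2=(551.81, 199.33) c3=(449.41, 228.64)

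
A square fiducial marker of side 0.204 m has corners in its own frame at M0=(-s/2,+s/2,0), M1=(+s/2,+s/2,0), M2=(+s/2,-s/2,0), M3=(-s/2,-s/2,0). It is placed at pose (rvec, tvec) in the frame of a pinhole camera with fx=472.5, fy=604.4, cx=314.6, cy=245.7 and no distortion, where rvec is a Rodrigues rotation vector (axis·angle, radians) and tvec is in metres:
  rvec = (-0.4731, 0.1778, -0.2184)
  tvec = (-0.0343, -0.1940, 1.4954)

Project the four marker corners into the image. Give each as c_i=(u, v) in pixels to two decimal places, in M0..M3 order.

Intrinsics K: fx=472.5, fy=604.4, cx=314.6, cy=245.7
Marker side s = 0.204 m; corners in marker frame (Z=0):
  M0 = (-0.1020, +0.1020, 0)
  M1 = (+0.1020, +0.1020, 0)
  M2 = (+0.1020, -0.1020, 0)
  M3 = (-0.1020, -0.1020, 0)
rvec = (-0.4731, 0.1778, -0.2184), |rvec| = θ = 0.55058 rad = 31.546°
Rodrigues: sinθ=0.52318, 1−cosθ=0.14778; R = I + sinθ·[k]× + (1−cosθ)·[k]×²:
    [+0.96134 +0.16653 +0.21932]
    [-0.24854 +0.86763 +0.43063]
    [-0.11858 -0.46849 +0.87548]
t = (-0.0343, -0.1940, 1.4954) m
M0: Pc = R·M0+t = (-0.11537, -0.08015, +1.45971); u = 472.5·(-0.11537)/1.45971 + 314.6 = 277.2551, v = 604.4·(-0.08015)/1.45971 + 245.7 = 212.5133
M1: Pc = R·M1+t = (+0.08074, -0.13085, +1.43552); u = 472.5·(+0.08074)/1.43552 + 314.6 = 341.1761, v = 604.4·(-0.13085)/1.43552 + 245.7 = 190.6069
M2: Pc = R·M2+t = (+0.04677, -0.30785, +1.53109); u = 472.5·(+0.04677)/1.53109 + 314.6 = 329.0336, v = 604.4·(-0.30785)/1.53109 + 245.7 = 124.1760
M3: Pc = R·M3+t = (-0.14934, -0.25715, +1.55528); u = 472.5·(-0.14934)/1.55528 + 314.6 = 269.2294, v = 604.4·(-0.25715)/1.55528 + 245.7 = 145.7695

c0=(277.26, 212.51) c1=(341.18, 190.61) c2=(329.03, 124.18) c3=(269.23, 145.77)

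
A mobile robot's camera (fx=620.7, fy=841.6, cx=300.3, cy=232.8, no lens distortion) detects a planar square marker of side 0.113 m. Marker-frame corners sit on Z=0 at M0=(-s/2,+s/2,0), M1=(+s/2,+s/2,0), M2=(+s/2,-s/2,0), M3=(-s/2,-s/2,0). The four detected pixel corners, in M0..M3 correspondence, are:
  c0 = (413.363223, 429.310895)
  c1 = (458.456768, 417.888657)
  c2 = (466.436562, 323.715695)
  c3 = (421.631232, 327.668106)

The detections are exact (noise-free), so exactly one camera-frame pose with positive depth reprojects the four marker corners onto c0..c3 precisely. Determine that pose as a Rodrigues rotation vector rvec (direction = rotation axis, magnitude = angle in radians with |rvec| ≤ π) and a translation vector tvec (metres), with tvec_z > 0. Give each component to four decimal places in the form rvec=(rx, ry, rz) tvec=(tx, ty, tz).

rvec=(0.0949, -0.7059, 0.0701) tvec=(0.2164, 0.1611, 0.9559)

Intrinsics K: fx=620.7, fy=841.6, cx=300.3, cy=232.8
Marker side s = 0.113 m; corners in marker frame (Z=0):
  M0 = (-0.0565, +0.0565, 0)
  M1 = (+0.0565, +0.0565, 0)
  M2 = (+0.0565, -0.0565, 0)
  M3 = (-0.0565, -0.0565, 0)
Detected image corners:
  c0 = (413.363223, 429.310895) px
  c1 = (458.456768, 417.888657) px
  c2 = (466.436562, 323.715695) px
  c3 = (421.631232, 327.668106) px
Planar DLT: solve 8×8 A·h = b for H (H[2,2]=1):
  H  [+697.13185 -42.70755 +440.82070]
  H  [+186.74532 +889.98107 +374.68125]
  H  [+0.68037 +0.06622 +1.00000]
B = K⁻¹H; ‖b₁‖=1.046148, ‖b₂‖=1.046148; λ = 2/(‖b₁‖+‖b₂‖) = 0.955887, sign → tz>0 ⇒ λ=+0.955887
r₁ = λ·B[:,0] = (+0.75894,+0.03221,+0.65036); r₂ = λ·B[:,1] = (-0.09640,+0.99333,+0.06330)
r₃ = r₁×r₂ = (-0.64398,-0.11073,+0.75699); SVD([r₁ r₂ r₃]) → R = UVᵀ:
  R  [+0.75894 -0.09640 -0.64398]
  R  [+0.03221 +0.99333 -0.11073]
  R  [+0.65036 +0.06330 +0.75699]
t = (+0.21640, +0.16115, +0.95589) m
tr R = 2.509258; θ = arccos((tr R − 1)/2) = 0.715708 rad = 41.007°
axis k = ((R−Rᵀ)₃₂, (R−Rᵀ)₁₃, (R−Rᵀ)₂₁) / (2 sinθ) = (+0.132619, -0.986311, +0.097997)
rvec = θ·k = (+0.094917, -0.705911, +0.070137)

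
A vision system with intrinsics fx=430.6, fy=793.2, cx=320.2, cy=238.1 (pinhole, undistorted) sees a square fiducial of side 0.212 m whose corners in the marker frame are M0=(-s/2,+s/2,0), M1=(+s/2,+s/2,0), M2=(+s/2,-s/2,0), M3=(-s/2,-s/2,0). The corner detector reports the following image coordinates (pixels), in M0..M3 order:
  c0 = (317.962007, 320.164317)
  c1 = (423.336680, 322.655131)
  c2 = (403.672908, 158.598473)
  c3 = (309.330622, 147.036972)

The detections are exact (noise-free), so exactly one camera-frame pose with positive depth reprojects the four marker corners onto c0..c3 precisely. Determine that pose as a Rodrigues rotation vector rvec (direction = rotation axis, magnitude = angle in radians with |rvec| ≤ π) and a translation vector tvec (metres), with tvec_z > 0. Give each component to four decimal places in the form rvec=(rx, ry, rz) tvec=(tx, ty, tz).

Intrinsics K: fx=430.6, fy=793.2, cx=320.2, cy=238.1
Marker side s = 0.212 m; corners in marker frame (Z=0):
  M0 = (-0.1060, +0.1060, 0)
  M1 = (+0.1060, +0.1060, 0)
  M2 = (+0.1060, -0.1060, 0)
  M3 = (-0.1060, -0.1060, 0)
Detected image corners:
  c0 = (317.962007, 320.164317) px
  c1 = (423.336680, 322.655131) px
  c2 = (403.672908, 158.598473) px
  c3 = (309.330622, 147.036972) px
Planar DLT: solve 8×8 A·h = b for H (H[2,2]=1):
  H  [+570.24651 -136.24855 +364.62212]
  H  [+100.12691 +661.73892 +232.20957]
  H  [+0.27714 -0.56040 +1.00000]
B = K⁻¹H; ‖b₁‖=1.152857, ‖b₂‖=1.152857; λ = 2/(‖b₁‖+‖b₂‖) = 0.867411, sign → tz>0 ⇒ λ=+0.867411
r₁ = λ·B[:,0] = (+0.96996,+0.03733,+0.24039); r₂ = λ·B[:,1] = (+0.08700,+0.86956,-0.48609)
r₃ = r₁×r₂ = (-0.22719,+0.49241,+0.84019); SVD([r₁ r₂ r₃]) → R = UVᵀ:
  R  [+0.96996 +0.08700 -0.22719]
  R  [+0.03733 +0.86956 +0.49241]
  R  [+0.24039 -0.48609 +0.84019]
t = (+0.08948, -0.00644, +0.86741) m
tr R = 2.679713; θ = arccos((tr R − 1)/2) = 0.573777 rad = 32.875°
axis k = ((R−Rᵀ)₃₂, (R−Rᵀ)₁₃, (R−Rᵀ)₂₁) / (2 sinθ) = (-0.901332, -0.430706, -0.045753)
rvec = θ·k = (-0.517164, -0.247129, -0.026252)

rvec=(-0.5172, -0.2471, -0.0263) tvec=(0.0895, -0.0064, 0.8674)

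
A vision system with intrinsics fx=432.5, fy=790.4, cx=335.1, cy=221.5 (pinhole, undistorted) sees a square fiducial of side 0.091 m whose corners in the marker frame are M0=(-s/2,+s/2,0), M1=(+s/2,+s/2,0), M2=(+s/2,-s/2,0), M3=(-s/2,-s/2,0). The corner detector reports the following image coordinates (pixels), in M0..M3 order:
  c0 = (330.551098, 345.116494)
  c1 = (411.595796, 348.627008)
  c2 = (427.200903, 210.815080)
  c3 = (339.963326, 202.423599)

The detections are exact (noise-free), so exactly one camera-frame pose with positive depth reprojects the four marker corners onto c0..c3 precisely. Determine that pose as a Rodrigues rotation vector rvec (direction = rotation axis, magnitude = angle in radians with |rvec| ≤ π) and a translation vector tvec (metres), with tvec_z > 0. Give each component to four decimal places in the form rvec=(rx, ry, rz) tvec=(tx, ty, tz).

rvec=(0.4103, -0.1459, 0.0801) tvec=(0.0448, 0.0334, 0.4549)

Intrinsics K: fx=432.5, fy=790.4, cx=335.1, cy=221.5
Marker side s = 0.091 m; corners in marker frame (Z=0):
  M0 = (-0.0455, +0.0455, 0)
  M1 = (+0.0455, +0.0455, 0)
  M2 = (+0.0455, -0.0455, 0)
  M3 = (-0.0455, -0.0455, 0)
Detected image corners:
  c0 = (330.551098, 345.116494) px
  c1 = (411.595796, 348.627008) px
  c2 = (427.200903, 210.815080) px
  c3 = (339.963326, 202.423599) px
Planar DLT: solve 8×8 A·h = b for H (H[2,2]=1):
  H  [+1053.82574 +186.59535 +377.74517]
  H  [+160.08098 +1778.87809 +279.53715]
  H  [+0.34593 +0.86023 +1.00000]
B = K⁻¹H; ‖b₁‖=2.198520, ‖b₂‖=2.198520; λ = 2/(‖b₁‖+‖b₂‖) = 0.454852, sign → tz>0 ⇒ λ=+0.454852
r₁ = λ·B[:,0] = (+0.98637,+0.04803,+0.15735); r₂ = λ·B[:,1] = (-0.10692,+0.91404,+0.39128)
r₃ = r₁×r₂ = (-0.12503,-0.40277,+0.90672); SVD([r₁ r₂ r₃]) → R = UVᵀ:
  R  [+0.98637 -0.10692 -0.12503]
  R  [+0.04803 +0.91404 -0.40277]
  R  [+0.15735 +0.39128 +0.90672]
t = (+0.04485, +0.03340, +0.45485) m
tr R = 2.807137; θ = arccos((tr R − 1)/2) = 0.442770 rad = 25.369°
axis k = ((R−Rᵀ)₃₂, (R−Rᵀ)₁₃, (R−Rᵀ)₂₁) / (2 sinθ) = (+0.926664, -0.329539, +0.180828)
rvec = θ·k = (+0.410299, -0.145910, +0.080065)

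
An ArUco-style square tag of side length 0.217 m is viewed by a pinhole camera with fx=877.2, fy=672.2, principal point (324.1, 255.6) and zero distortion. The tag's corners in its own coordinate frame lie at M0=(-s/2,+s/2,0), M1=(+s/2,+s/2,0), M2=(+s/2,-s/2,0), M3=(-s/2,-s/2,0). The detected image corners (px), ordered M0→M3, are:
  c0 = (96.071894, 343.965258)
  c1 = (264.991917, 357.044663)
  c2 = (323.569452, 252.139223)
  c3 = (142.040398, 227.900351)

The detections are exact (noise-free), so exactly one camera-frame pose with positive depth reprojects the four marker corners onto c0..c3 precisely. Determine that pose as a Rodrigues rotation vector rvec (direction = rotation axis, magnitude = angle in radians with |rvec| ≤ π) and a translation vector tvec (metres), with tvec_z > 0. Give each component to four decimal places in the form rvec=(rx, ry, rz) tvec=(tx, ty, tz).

Intrinsics K: fx=877.2, fy=672.2, cx=324.1, cy=255.6
Marker side s = 0.217 m; corners in marker frame (Z=0):
  M0 = (-0.1085, +0.1085, 0)
  M1 = (+0.1085, +0.1085, 0)
  M2 = (+0.1085, -0.1085, 0)
  M3 = (-0.1085, -0.1085, 0)
Detected image corners:
  c0 = (96.071894, 343.965258) px
  c1 = (264.991917, 357.044663) px
  c2 = (323.569452, 252.139223) px
  c3 = (142.040398, 227.900351) px
Planar DLT: solve 8×8 A·h = b for H (H[2,2]=1):
  H  [+886.63677 -149.55170 +209.10381]
  H  [+199.83474 +640.30847 +298.34159]
  H  [+0.38981 +0.44790 +1.00000]
B = K⁻¹H; ‖b₁‖=0.961977, ‖b₂‖=0.961977; λ = 2/(‖b₁‖+‖b₂‖) = 1.039526, sign → tz>0 ⇒ λ=+1.039526
r₁ = λ·B[:,0] = (+0.90099,+0.15495,+0.40522); r₂ = λ·B[:,1] = (-0.34925,+0.81316,+0.46560)
r₃ = r₁×r₂ = (-0.25737,-0.56103,+0.78677); SVD([r₁ r₂ r₃]) → R = UVᵀ:
  R  [+0.90099 -0.34925 -0.25737]
  R  [+0.15495 +0.81316 -0.56103]
  R  [+0.40522 +0.46560 +0.78677]
t = (-0.13628, +0.06610, +1.03953) m
tr R = 2.500927; θ = arccos((tr R − 1)/2) = 0.722033 rad = 41.369°
axis k = ((R−Rᵀ)₃₂, (R−Rᵀ)₁₃, (R−Rᵀ)₂₁) / (2 sinθ) = (+0.776678, -0.501268, +0.381446)
rvec = θ·k = (+0.560787, -0.361932, +0.275417)

rvec=(0.5608, -0.3619, 0.2754) tvec=(-0.1363, 0.0661, 1.0395)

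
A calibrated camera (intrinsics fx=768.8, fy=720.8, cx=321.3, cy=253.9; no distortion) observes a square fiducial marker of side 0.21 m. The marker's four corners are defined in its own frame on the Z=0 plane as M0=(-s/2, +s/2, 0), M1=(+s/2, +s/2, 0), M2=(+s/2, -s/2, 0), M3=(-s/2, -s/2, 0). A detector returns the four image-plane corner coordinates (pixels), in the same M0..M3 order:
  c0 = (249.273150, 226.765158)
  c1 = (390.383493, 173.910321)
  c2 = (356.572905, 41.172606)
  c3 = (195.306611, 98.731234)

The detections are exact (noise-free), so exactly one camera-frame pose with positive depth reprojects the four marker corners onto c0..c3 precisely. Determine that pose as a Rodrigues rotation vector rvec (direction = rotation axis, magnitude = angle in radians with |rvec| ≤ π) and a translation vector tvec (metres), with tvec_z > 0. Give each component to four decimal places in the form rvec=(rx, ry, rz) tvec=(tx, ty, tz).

rvec=(0.6277, -0.2075, -0.3440) tvec=(-0.0275, -0.1581, 0.9926)

Intrinsics K: fx=768.8, fy=720.8, cx=321.3, cy=253.9
Marker side s = 0.21 m; corners in marker frame (Z=0):
  M0 = (-0.1050, +0.1050, 0)
  M1 = (+0.1050, +0.1050, 0)
  M2 = (+0.1050, -0.1050, 0)
  M3 = (-0.1050, -0.1050, 0)
Detected image corners:
  c0 = (249.273150, 226.765158) px
  c1 = (390.383493, 173.910321) px
  c2 = (356.572905, 41.172606) px
  c3 = (195.306611, 98.731234) px
Planar DLT: solve 8×8 A·h = b for H (H[2,2]=1):
  H  [+742.60606 +390.19676 +299.97474]
  H  [-250.49695 +703.39288 +139.06843]
  H  [+0.08639 +0.60976 +1.00000]
B = K⁻¹H; ‖b₁‖=1.007416, ‖b₂‖=1.007416; λ = 2/(‖b₁‖+‖b₂‖) = 0.992638, sign → tz>0 ⇒ λ=+0.992638
r₁ = λ·B[:,0] = (+0.92298,-0.37517,+0.08575); r₂ = λ·B[:,1] = (+0.25084,+0.75546,+0.60527)
r₃ = r₁×r₂ = (-0.29187,-0.53714,+0.79138); SVD([r₁ r₂ r₃]) → R = UVᵀ:
  R  [+0.92298 +0.25084 -0.29187]
  R  [-0.37517 +0.75546 -0.53714]
  R  [+0.08575 +0.60527 +0.79138]
t = (-0.02753, -0.15814, +0.99264) m
tr R = 2.469823; θ = arccos((tr R − 1)/2) = 0.745260 rad = 42.700°
axis k = ((R−Rᵀ)₃₂, (R−Rᵀ)₁₃, (R−Rᵀ)₂₁) / (2 sinθ) = (+0.842290, -0.278415, -0.461555)
rvec = θ·k = (+0.627725, -0.207492, -0.343979)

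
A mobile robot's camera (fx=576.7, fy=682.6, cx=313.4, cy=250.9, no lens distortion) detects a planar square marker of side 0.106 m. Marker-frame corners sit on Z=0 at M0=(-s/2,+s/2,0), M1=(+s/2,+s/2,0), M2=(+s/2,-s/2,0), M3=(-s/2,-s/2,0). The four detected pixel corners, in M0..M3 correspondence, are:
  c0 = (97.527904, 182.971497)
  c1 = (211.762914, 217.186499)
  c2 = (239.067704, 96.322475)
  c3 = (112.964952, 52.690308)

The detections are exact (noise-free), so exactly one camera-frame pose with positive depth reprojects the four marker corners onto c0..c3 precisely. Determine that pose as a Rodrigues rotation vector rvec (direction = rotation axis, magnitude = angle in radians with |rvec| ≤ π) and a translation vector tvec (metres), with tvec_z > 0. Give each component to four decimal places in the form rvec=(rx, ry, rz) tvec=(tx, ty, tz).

Intrinsics K: fx=576.7, fy=682.6, cx=313.4, cy=250.9
Marker side s = 0.106 m; corners in marker frame (Z=0):
  M0 = (-0.0530, +0.0530, 0)
  M1 = (+0.0530, +0.0530, 0)
  M2 = (+0.0530, -0.0530, 0)
  M3 = (-0.0530, -0.0530, 0)
Detected image corners:
  c0 = (97.527904, 182.971497) px
  c1 = (211.762914, 217.186499) px
  c2 = (239.067704, 96.322475) px
  c3 = (112.964952, 52.690308) px
Planar DLT: solve 8×8 A·h = b for H (H[2,2]=1):
  H  [+1196.30162 -37.08558 +166.02692]
  H  [+419.32448 +1321.31572 +141.03719]
  H  [+0.39682 +1.00226 +1.00000]
B = K⁻¹H; ‖b₁‖=1.957509, ‖b₂‖=1.957509; λ = 2/(‖b₁‖+‖b₂‖) = 0.510853, sign → tz>0 ⇒ λ=+0.510853
r₁ = λ·B[:,0] = (+0.94955,+0.23931,+0.20272); r₂ = λ·B[:,1] = (-0.31109,+0.80067,+0.51201)
r₃ = r₁×r₂ = (-0.03978,-0.54924,+0.83472); SVD([r₁ r₂ r₃]) → R = UVᵀ:
  R  [+0.94955 -0.31109 -0.03978]
  R  [+0.23931 +0.80067 -0.54924]
  R  [+0.20272 +0.51201 +0.83472]
t = (-0.13055, -0.08222, +0.51085) m
tr R = 2.584932; θ = arccos((tr R − 1)/2) = 0.655954 rad = 37.583°
axis k = ((R−Rᵀ)₃₂, (R−Rᵀ)₁₃, (R−Rᵀ)₂₁) / (2 sinθ) = (+0.869993, -0.198796, +0.451212)
rvec = θ·k = (+0.570676, -0.130401, +0.295974)

rvec=(0.5707, -0.1304, 0.2960) tvec=(-0.1305, -0.0822, 0.5109)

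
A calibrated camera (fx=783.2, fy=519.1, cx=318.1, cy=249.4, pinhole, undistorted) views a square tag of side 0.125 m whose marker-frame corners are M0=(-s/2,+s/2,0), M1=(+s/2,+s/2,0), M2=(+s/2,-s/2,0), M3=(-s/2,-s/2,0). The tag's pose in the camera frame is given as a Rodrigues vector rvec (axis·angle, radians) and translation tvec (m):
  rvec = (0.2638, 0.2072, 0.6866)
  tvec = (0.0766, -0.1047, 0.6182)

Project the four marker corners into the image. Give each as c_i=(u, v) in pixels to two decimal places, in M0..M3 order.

c0=(308.58, 169.74) c1=(425.54, 234.74) c2=(530.88, 152.52) c3=(404.31, 85.12)

Intrinsics K: fx=783.2, fy=519.1, cx=318.1, cy=249.4
Marker side s = 0.125 m; corners in marker frame (Z=0):
  M0 = (-0.0625, +0.0625, 0)
  M1 = (+0.0625, +0.0625, 0)
  M2 = (+0.0625, -0.0625, 0)
  M3 = (-0.0625, -0.0625, 0)
rvec = (0.2638, 0.2072, 0.6866), |rvec| = θ = 0.76416 rad = 43.783°
Rodrigues: sinθ=0.69193, 1−cosθ=0.27804; R = I + sinθ·[k]× + (1−cosθ)·[k]×²:
    [+0.75510 -0.59568 +0.27386]
    [+0.64773 +0.74240 -0.17113]
    [-0.10137 +0.30660 +0.94642]
t = (0.0766, -0.1047, 0.6182) m
M0: Pc = R·M0+t = (-0.00782, -0.09878, +0.64370); u = 783.2·(-0.00782)/0.64370 + 318.1 = 308.5811, v = 519.1·(-0.09878)/0.64370 + 249.4 = 169.7384
M1: Pc = R·M1+t = (+0.08656, -0.01782, +0.63103); u = 783.2·(+0.08656)/0.63103 + 318.1 = 425.5389, v = 519.1·(-0.01782)/0.63103 + 249.4 = 234.7434
M2: Pc = R·M2+t = (+0.16102, -0.11062, +0.59270); u = 783.2·(+0.16102)/0.59270 + 318.1 = 530.8775, v = 519.1·(-0.11062)/0.59270 + 249.4 = 152.5191
M3: Pc = R·M3+t = (+0.06664, -0.19158, +0.60537); u = 783.2·(+0.06664)/0.60537 + 318.1 = 404.3103, v = 519.1·(-0.19158)/0.60537 + 249.4 = 85.1198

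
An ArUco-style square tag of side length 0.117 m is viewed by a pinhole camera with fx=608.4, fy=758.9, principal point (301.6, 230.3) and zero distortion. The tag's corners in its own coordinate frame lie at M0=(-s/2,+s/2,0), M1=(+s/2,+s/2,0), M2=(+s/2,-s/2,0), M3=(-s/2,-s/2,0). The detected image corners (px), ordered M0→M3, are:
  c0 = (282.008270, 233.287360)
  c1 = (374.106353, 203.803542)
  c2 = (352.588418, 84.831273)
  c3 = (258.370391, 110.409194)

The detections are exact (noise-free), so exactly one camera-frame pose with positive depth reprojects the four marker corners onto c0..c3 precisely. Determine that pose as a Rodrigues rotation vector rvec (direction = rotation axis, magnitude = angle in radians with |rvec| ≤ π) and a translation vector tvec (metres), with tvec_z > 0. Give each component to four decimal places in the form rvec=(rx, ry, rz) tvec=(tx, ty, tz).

rvec=(0.0606, -0.2296, -0.2412) tvec=(0.0190, -0.0682, 0.7181)

Intrinsics K: fx=608.4, fy=758.9, cx=301.6, cy=230.3
Marker side s = 0.117 m; corners in marker frame (Z=0):
  M0 = (-0.0585, +0.0585, 0)
  M1 = (+0.0585, +0.0585, 0)
  M2 = (+0.0585, -0.0585, 0)
  M3 = (-0.0585, -0.0585, 0)
Detected image corners:
  c0 = (282.008270, 233.287360) px
  c1 = (374.106353, 203.803542) px
  c2 = (352.588418, 84.831273) px
  c3 = (258.370391, 110.409194) px
Planar DLT: solve 8×8 A·h = b for H (H[2,2]=1):
  H  [+892.32906 +231.11590 +317.67548]
  H  [-187.43091 +1052.36759 +158.26606]
  H  [+0.30360 +0.12092 +1.00000]
B = K⁻¹H; ‖b₁‖=1.392658, ‖b₂‖=1.392658; λ = 2/(‖b₁‖+‖b₂‖) = 0.718051, sign → tz>0 ⇒ λ=+0.718051
r₁ = λ·B[:,0] = (+0.94508,-0.24350,+0.21800); r₂ = λ·B[:,1] = (+0.22973,+0.96937,+0.08683)
r₃ = r₁×r₂ = (-0.23246,-0.03198,+0.97208); SVD([r₁ r₂ r₃]) → R = UVᵀ:
  R  [+0.94508 +0.22973 -0.23246]
  R  [-0.24350 +0.96937 -0.03198]
  R  [+0.21800 +0.08683 +0.97208]
t = (+0.01897, -0.06816, +0.71805) m
tr R = 2.886538; θ = arccos((tr R − 1)/2) = 0.338454 rad = 19.392°
axis k = ((R−Rᵀ)₃₂, (R−Rᵀ)₁₃, (R−Rᵀ)₂₁) / (2 sinθ) = (+0.178904, -0.678350, -0.712625)
rvec = θ·k = (+0.060551, -0.229590, -0.241191)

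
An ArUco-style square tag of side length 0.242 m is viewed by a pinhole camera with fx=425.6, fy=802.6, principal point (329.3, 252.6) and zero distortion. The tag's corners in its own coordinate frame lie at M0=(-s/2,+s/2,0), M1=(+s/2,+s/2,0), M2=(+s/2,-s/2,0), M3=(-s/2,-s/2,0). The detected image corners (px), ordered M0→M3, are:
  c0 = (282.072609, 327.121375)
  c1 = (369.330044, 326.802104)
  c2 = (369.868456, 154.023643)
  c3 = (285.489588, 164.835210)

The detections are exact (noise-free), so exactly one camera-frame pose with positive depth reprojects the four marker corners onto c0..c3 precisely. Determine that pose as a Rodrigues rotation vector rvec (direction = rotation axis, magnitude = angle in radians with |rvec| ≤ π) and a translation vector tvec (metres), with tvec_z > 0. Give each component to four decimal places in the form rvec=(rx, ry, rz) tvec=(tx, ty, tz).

Intrinsics K: fx=425.6, fy=802.6, cx=329.3, cy=252.6
Marker side s = 0.242 m; corners in marker frame (Z=0):
  M0 = (-0.1210, +0.1210, 0)
  M1 = (+0.1210, +0.1210, 0)
  M2 = (+0.1210, -0.1210, 0)
  M3 = (-0.1210, -0.1210, 0)
Detected image corners:
  c0 = (282.072609, 327.121375) px
  c1 = (369.330044, 326.802104) px
  c2 = (369.868456, 154.023643) px
  c3 = (285.489588, 164.835210) px
Planar DLT: solve 8×8 A·h = b for H (H[2,2]=1):
  H  [+268.40025 -55.62775 +325.33887]
  H  [-87.48388 +656.40514 +241.81790]
  H  [-0.26360 -0.14468 +1.00000]
B = K⁻¹H; ‖b₁‖=0.875623, ‖b₂‖=0.875623; λ = 2/(‖b₁‖+‖b₂‖) = 1.142044, sign → tz>0 ⇒ λ=+1.142044
r₁ = λ·B[:,0] = (+0.95315,-0.02974,-0.30104); r₂ = λ·B[:,1] = (-0.02143,+0.98602,-0.16523)
r₃ = r₁×r₂ = (+0.30175,+0.16394,+0.93919); SVD([r₁ r₂ r₃]) → R = UVᵀ:
  R  [+0.95315 -0.02143 +0.30175]
  R  [-0.02974 +0.98602 +0.16394]
  R  [-0.30104 -0.16523 +0.93919]
t = (-0.01063, -0.01534, +1.14204) m
tr R = 2.878354; θ = arccos((tr R − 1)/2) = 0.350570 rad = 20.086°
axis k = ((R−Rᵀ)₃₂, (R−Rᵀ)₁₃, (R−Rᵀ)₂₁) / (2 sinθ) = (-0.479237, +0.877602, -0.012100)
rvec = θ·k = (-0.168006, +0.307661, -0.004242)

rvec=(-0.1680, 0.3077, -0.0042) tvec=(-0.0106, -0.0153, 1.1420)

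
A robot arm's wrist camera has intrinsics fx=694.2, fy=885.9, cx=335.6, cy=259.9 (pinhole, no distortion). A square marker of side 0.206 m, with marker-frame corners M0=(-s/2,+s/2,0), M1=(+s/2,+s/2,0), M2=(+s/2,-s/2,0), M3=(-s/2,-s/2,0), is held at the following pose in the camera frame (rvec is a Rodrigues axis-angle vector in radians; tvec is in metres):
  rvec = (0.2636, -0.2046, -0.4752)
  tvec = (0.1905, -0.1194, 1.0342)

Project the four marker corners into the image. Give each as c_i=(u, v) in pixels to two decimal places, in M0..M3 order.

c0=(431.00, 274.87) c1=(543.94, 194.07) c2=(497.02, 36.49) c3=(375.82, 117.92)

Intrinsics K: fx=694.2, fy=885.9, cx=335.6, cy=259.9
Marker side s = 0.206 m; corners in marker frame (Z=0):
  M0 = (-0.1030, +0.1030, 0)
  M1 = (+0.1030, +0.1030, 0)
  M2 = (+0.1030, -0.1030, 0)
  M3 = (-0.1030, -0.1030, 0)
rvec = (0.2636, -0.2046, -0.4752), |rvec| = θ = 0.58066 rad = 33.269°
Rodrigues: sinθ=0.54857, 1−cosθ=0.16390; R = I + sinθ·[k]× + (1−cosθ)·[k]×²:
    [+0.86988 +0.42273 -0.25419]
    [-0.47516 +0.85645 -0.20177]
    [+0.13240 +0.29630 +0.94587]
t = (0.1905, -0.1194, 1.0342) m
M0: Pc = R·M0+t = (+0.14444, +0.01776, +1.05108); u = 694.2·(+0.14444)/1.05108 + 335.6 = 430.9993, v = 885.9·(+0.01776)/1.05108 + 259.9 = 274.8657
M1: Pc = R·M1+t = (+0.32364, -0.08013, +1.07836); u = 694.2·(+0.32364)/1.07836 + 335.6 = 543.9447, v = 885.9·(-0.08013)/1.07836 + 259.9 = 194.0734
M2: Pc = R·M2+t = (+0.23656, -0.25656, +1.01732); u = 694.2·(+0.23656)/1.01732 + 335.6 = 497.0221, v = 885.9·(-0.25656)/1.01732 + 259.9 = 36.4862
M3: Pc = R·M3+t = (+0.05736, -0.15867, +0.99004); u = 694.2·(+0.05736)/0.99004 + 335.6 = 375.8208, v = 885.9·(-0.15867)/0.99004 + 259.9 = 117.9179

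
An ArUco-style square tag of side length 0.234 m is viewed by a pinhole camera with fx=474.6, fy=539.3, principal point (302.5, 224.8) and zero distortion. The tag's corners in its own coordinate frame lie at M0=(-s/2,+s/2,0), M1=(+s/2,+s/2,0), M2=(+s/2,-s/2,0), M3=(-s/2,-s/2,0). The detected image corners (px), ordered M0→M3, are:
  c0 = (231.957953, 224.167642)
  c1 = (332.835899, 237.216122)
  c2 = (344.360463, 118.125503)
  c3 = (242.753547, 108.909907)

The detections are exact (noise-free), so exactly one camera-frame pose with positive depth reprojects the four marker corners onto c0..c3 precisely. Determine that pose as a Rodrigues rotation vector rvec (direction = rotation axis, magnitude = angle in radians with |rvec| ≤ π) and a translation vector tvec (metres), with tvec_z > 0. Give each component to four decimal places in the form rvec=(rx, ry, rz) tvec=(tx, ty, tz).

rvec=(0.0080, 0.1528, 0.1095) tvec=(-0.0347, -0.1048, 1.0725)

Intrinsics K: fx=474.6, fy=539.3, cx=302.5, cy=224.8
Marker side s = 0.234 m; corners in marker frame (Z=0):
  M0 = (-0.1170, +0.1170, 0)
  M1 = (+0.1170, +0.1170, 0)
  M2 = (+0.1170, -0.1170, 0)
  M3 = (-0.1170, -0.1170, 0)
Detected image corners:
  c0 = (231.957953, 224.167642) px
  c1 = (332.835899, 237.216122) px
  c2 = (344.360463, 118.125503) px
  c3 = (242.753547, 108.909907) px
Planar DLT: solve 8×8 A·h = b for H (H[2,2]=1):
  H  [+391.98482 -43.28915 +287.13055]
  H  [+23.28019 +503.22531 +172.11702]
  H  [-0.14123 +0.01520 +1.00000]
B = K⁻¹H; ‖b₁‖=0.932372, ‖b₂‖=0.932372; λ = 2/(‖b₁‖+‖b₂‖) = 1.072533, sign → tz>0 ⇒ λ=+1.072533
r₁ = λ·B[:,0] = (+0.98238,+0.10944,-0.15148); r₂ = λ·B[:,1] = (-0.10822,+0.99399,+0.01630)
r₃ = r₁×r₂ = (+0.15235,+0.00038,+0.98833); SVD([r₁ r₂ r₃]) → R = UVᵀ:
  R  [+0.98238 -0.10822 +0.15235]
  R  [+0.10944 +0.99399 +0.00038]
  R  [-0.15148 +0.01630 +0.98833]
t = (-0.03473, -0.10477, +1.07253) m
tr R = 2.964703; θ = arccos((tr R − 1)/2) = 0.188154 rad = 10.780°
axis k = ((R−Rᵀ)₃₂, (R−Rᵀ)₁₃, (R−Rᵀ)₂₁) / (2 sinθ) = (+0.042579, +0.812189, +0.581838)
rvec = θ·k = (+0.008011, +0.152816, +0.109475)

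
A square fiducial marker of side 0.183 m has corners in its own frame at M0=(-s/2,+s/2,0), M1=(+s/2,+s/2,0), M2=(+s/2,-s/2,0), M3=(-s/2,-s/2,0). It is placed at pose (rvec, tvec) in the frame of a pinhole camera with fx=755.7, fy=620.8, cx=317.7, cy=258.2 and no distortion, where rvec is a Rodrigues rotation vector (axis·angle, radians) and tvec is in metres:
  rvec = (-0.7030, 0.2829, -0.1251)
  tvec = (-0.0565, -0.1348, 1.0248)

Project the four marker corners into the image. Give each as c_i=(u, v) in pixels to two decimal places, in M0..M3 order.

Intrinsics K: fx=755.7, fy=620.8, cx=317.7, cy=258.2
Marker side s = 0.183 m; corners in marker frame (Z=0):
  M0 = (-0.0915, +0.0915, 0)
  M1 = (+0.0915, +0.0915, 0)
  M2 = (+0.0915, -0.0915, 0)
  M3 = (-0.0915, -0.0915, 0)
rvec = (-0.7030, 0.2829, -0.1251), |rvec| = θ = 0.76804 rad = 44.006°
Rodrigues: sinθ=0.69473, 1−cosθ=0.28073; R = I + sinθ·[k]× + (1−cosθ)·[k]×²:
    [+0.95446 +0.01851 +0.29775]
    [-0.20780 +0.75736 +0.61905]
    [-0.21404 -0.65274 +0.72672]
t = (-0.0565, -0.1348, 1.0248) m
M0: Pc = R·M0+t = (-0.14214, -0.04649, +0.98466); u = 755.7·(-0.14214)/0.98466 + 317.7 = 208.6116, v = 620.8·(-0.04649)/0.98466 + 258.2 = 228.8909
M1: Pc = R·M1+t = (+0.03253, -0.08452, +0.94549); u = 755.7·(+0.03253)/0.94549 + 317.7 = 343.6981, v = 620.8·(-0.08452)/0.94549 + 258.2 = 202.7077
M2: Pc = R·M2+t = (+0.02914, -0.22311, +1.06494); u = 755.7·(+0.02914)/1.06494 + 317.7 = 338.3780, v = 620.8·(-0.22311)/1.06494 + 258.2 = 128.1381
M3: Pc = R·M3+t = (-0.14553, -0.18508, +1.10411); u = 755.7·(-0.14553)/1.10411 + 317.7 = 218.0949, v = 620.8·(-0.18508)/1.10411 + 258.2 = 154.1341

c0=(208.61, 228.89) c1=(343.70, 202.71) c2=(338.38, 128.14) c3=(218.09, 154.13)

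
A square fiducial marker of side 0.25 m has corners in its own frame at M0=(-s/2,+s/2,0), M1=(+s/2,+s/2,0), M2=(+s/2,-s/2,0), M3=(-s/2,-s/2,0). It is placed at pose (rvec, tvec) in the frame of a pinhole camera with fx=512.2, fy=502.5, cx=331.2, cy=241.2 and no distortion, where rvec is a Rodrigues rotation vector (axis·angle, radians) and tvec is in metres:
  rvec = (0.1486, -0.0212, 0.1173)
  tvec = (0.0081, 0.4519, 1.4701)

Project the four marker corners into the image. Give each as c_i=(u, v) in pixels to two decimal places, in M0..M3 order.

Intrinsics K: fx=512.2, fy=502.5, cx=331.2, cy=241.2
Marker side s = 0.25 m; corners in marker frame (Z=0):
  M0 = (-0.1250, +0.1250, 0)
  M1 = (+0.1250, +0.1250, 0)
  M2 = (+0.1250, -0.1250, 0)
  M3 = (-0.1250, -0.1250, 0)
rvec = (0.1486, -0.0212, 0.1173), |rvec| = θ = 0.19050 rad = 10.915°
Rodrigues: sinθ=0.18935, 1−cosθ=0.01809; R = I + sinθ·[k]× + (1−cosθ)·[k]×²:
    [+0.99292 -0.11816 -0.01238]
    [+0.11502 +0.98213 -0.14894]
    [+0.02976 +0.14646 +0.98877]
t = (0.0081, 0.4519, 1.4701) m
M0: Pc = R·M0+t = (-0.13078, +0.56029, +1.48469); u = 512.2·(-0.13078)/1.48469 + 331.2 = 286.0807, v = 502.5·(+0.56029)/1.48469 + 241.2 = 430.8326
M1: Pc = R·M1+t = (+0.11744, +0.58904, +1.49213); u = 512.2·(+0.11744)/1.49213 + 331.2 = 371.5149, v = 502.5·(+0.58904)/1.49213 + 241.2 = 439.5709
M2: Pc = R·M2+t = (+0.14698, +0.34351, +1.45551); u = 512.2·(+0.14698)/1.45551 + 331.2 = 382.9245, v = 502.5·(+0.34351)/1.45551 + 241.2 = 359.7935
M3: Pc = R·M3+t = (-0.10124, +0.31476, +1.44807); u = 512.2·(-0.10124)/1.44807 + 331.2 = 295.3887, v = 502.5·(+0.31476)/1.44807 + 241.2 = 350.4243

c0=(286.08, 430.83) c1=(371.51, 439.57) c2=(382.92, 359.79) c3=(295.39, 350.42)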